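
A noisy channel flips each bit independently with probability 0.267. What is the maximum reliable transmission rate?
0.1629 bits

For a binary symmetric channel (BSC) with error probability p:
Capacity C = 1 - H(p) bits per symbol

where H(p) = -p log₂(p) - (1-p) log₂(1-p) is the binary entropy function.

H(0.267) = 0.8371 bits
C = 1 - 0.8371 = 0.1629 bits per symbol

This means we can reliably transmit up to 0.1629 bits of information per channel use.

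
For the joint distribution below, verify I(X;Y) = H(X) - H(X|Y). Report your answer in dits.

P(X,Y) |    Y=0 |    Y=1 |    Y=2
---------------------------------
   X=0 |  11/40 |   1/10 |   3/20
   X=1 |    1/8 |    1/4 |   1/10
I(X;Y) = 0.0286 dits

Mutual information has multiple equivalent forms:
- I(X;Y) = H(X) - H(X|Y)
- I(X;Y) = H(Y) - H(Y|X)
- I(X;Y) = H(X) + H(Y) - H(X,Y)

Computing all quantities:
H(X) = 0.3005, H(Y) = 0.4693, H(X,Y) = 0.7412
H(X|Y) = 0.2719, H(Y|X) = 0.4407

Verification:
H(X) - H(X|Y) = 0.3005 - 0.2719 = 0.0286
H(Y) - H(Y|X) = 0.4693 - 0.4407 = 0.0286
H(X) + H(Y) - H(X,Y) = 0.3005 + 0.4693 - 0.7412 = 0.0286

All forms give I(X;Y) = 0.0286 dits. ✓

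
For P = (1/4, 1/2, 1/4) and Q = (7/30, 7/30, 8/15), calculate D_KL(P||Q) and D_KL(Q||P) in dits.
D_KL(P||Q) = 0.0907, D_KL(Q||P) = 0.0913

KL divergence is not symmetric: D_KL(P||Q) ≠ D_KL(Q||P) in general.

D_KL(P||Q) = 0.0907 dits
D_KL(Q||P) = 0.0913 dits

No, they are not equal!

This asymmetry is why KL divergence is not a true distance metric.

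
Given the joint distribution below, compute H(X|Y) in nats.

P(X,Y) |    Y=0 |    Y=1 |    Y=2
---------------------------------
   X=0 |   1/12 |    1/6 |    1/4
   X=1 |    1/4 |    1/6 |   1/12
0.6059 nats

Using the chain rule: H(X|Y) = H(X,Y) - H(Y)

First, compute H(X,Y) = 1.7046 nats

Marginal P(Y) = (1/3, 1/3, 1/3)
H(Y) = 1.0986 nats

H(X|Y) = H(X,Y) - H(Y) = 1.7046 - 1.0986 = 0.6059 nats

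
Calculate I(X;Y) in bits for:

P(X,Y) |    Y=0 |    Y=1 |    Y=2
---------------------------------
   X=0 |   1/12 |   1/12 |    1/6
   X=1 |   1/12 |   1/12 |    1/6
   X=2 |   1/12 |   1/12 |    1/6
0.0000 bits

Mutual information: I(X;Y) = H(X) + H(Y) - H(X,Y)

Marginals:
P(X) = (1/3, 1/3, 1/3), H(X) = 1.5850 bits
P(Y) = (1/4, 1/4, 1/2), H(Y) = 1.5000 bits

Joint entropy: H(X,Y) = 3.0850 bits

I(X;Y) = 1.5850 + 1.5000 - 3.0850 = 0.0000 bits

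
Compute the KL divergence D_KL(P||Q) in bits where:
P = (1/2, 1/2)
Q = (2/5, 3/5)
0.0294 bits

KL divergence: D_KL(P||Q) = Σ p(x) log(p(x)/q(x))

Computing term by term:
  x=0: 1/2 × log_2[(1/2)/(2/5)] = 1/2 × 0.3219 = 0.1610
  x=1: 1/2 × log_2[(1/2)/(3/5)] = 1/2 × -0.2630 = -0.1315

D_KL(P||Q) = 0.0294 bits

Note: KL divergence is always non-negative and equals 0 iff P = Q.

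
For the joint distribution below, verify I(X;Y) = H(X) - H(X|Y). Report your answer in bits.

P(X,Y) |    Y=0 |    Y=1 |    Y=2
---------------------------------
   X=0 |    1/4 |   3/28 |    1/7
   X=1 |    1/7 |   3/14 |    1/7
I(X;Y) = 0.0476 bits

Mutual information has multiple equivalent forms:
- I(X;Y) = H(X) - H(X|Y)
- I(X;Y) = H(Y) - H(Y|X)
- I(X;Y) = H(X) + H(Y) - H(X,Y)

Computing all quantities:
H(X) = 1.0000, H(Y) = 1.5722, H(X,Y) = 2.5246
H(X|Y) = 0.9524, H(Y|X) = 1.5246

Verification:
H(X) - H(X|Y) = 1.0000 - 0.9524 = 0.0476
H(Y) - H(Y|X) = 1.5722 - 1.5246 = 0.0476
H(X) + H(Y) - H(X,Y) = 1.0000 + 1.5722 - 2.5246 = 0.0476

All forms give I(X;Y) = 0.0476 bits. ✓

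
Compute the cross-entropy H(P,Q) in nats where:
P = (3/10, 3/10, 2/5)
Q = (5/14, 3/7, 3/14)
1.1793 nats

Cross-entropy: H(P,Q) = -Σ p(x) log q(x)

Alternatively: H(P,Q) = H(P) + D_KL(P||Q)
H(P) = 1.0889 nats
D_KL(P||Q) = 0.0904 nats

H(P,Q) = 1.0889 + 0.0904 = 1.1793 nats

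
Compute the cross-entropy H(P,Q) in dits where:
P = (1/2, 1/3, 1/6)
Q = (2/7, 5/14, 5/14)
0.4956 dits

Cross-entropy: H(P,Q) = -Σ p(x) log q(x)

Alternatively: H(P,Q) = H(P) + D_KL(P||Q)
H(P) = 0.4392 dits
D_KL(P||Q) = 0.0564 dits

H(P,Q) = 0.4392 + 0.0564 = 0.4956 dits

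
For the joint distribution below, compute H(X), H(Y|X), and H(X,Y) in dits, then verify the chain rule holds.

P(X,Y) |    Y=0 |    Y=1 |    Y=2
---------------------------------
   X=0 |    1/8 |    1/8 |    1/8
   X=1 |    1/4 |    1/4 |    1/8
H(X,Y) = 0.7526, H(X) = 0.2873, H(Y|X) = 0.4653 (all in dits)

Chain rule: H(X,Y) = H(X) + H(Y|X)

Left side — joint entropy directly:
H(X,Y) = -Σ p(x,y) log p(x,y) = 0.7526 dits

Right side — compute H(Y|X) from the conditional distributions:
P(X) = (3/8, 5/8), so H(X) = 0.2873 dits
H(Y|X) = Σ_x P(X=x) · H(Y|X=x):
  P(Y|X=0) = (1/3, 1/3, 1/3), H(Y|X=0) = 0.4771, weight P(X=0) = 3/8
  P(Y|X=1) = (2/5, 2/5, 1/5), H(Y|X=1) = 0.4581, weight P(X=1) = 5/8
H(Y|X) = 0.4653 dits

H(X) + H(Y|X) = 0.2873 + 0.4653 = 0.7526 dits

Both sides equal 0.7526 dits. ✓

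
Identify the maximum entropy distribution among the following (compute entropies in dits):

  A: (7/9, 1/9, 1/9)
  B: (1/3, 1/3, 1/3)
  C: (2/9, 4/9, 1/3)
B

For a discrete distribution over n outcomes, entropy is maximized by the uniform distribution.

Computing entropies:
H(A) = 0.2969 dits
H(B) = 0.4771 dits
H(C) = 0.4607 dits

The uniform distribution (where all probabilities equal 1/3) achieves the maximum entropy of log_10(3) = 0.4771 dits.

Distribution B has the highest entropy.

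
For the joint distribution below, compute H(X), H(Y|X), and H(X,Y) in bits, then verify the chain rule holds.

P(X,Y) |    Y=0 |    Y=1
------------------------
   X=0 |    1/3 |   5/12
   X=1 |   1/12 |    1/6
H(X,Y) = 1.7842, H(X) = 0.8113, H(Y|X) = 0.9729 (all in bits)

Chain rule: H(X,Y) = H(X) + H(Y|X)

Left side — joint entropy directly:
H(X,Y) = -Σ p(x,y) log p(x,y) = 1.7842 bits

Right side — compute H(Y|X) from the conditional distributions:
P(X) = (3/4, 1/4), so H(X) = 0.8113 bits
H(Y|X) = Σ_x P(X=x) · H(Y|X=x):
  P(Y|X=0) = (4/9, 5/9), H(Y|X=0) = 0.9911, weight P(X=0) = 3/4
  P(Y|X=1) = (1/3, 2/3), H(Y|X=1) = 0.9183, weight P(X=1) = 1/4
H(Y|X) = 0.9729 bits

H(X) + H(Y|X) = 0.8113 + 0.9729 = 1.7842 bits

Both sides equal 1.7842 bits. ✓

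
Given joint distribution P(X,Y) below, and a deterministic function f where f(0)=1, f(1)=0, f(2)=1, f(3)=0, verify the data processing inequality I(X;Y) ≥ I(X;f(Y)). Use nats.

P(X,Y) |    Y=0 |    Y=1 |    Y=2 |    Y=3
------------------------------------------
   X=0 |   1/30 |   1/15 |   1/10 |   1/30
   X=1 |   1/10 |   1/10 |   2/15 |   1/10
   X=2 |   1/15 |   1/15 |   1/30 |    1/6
I(X;Y) = 0.0732, I(X;f(Y)) = 0.0289, inequality holds: 0.0732 ≥ 0.0289

Data Processing Inequality: For any Markov chain X → Y → Z, we have I(X;Y) ≥ I(X;Z).

Here Z = f(Y) is a deterministic function of Y, forming X → Y → Z.

Original I(X;Y) = 0.0732 nats

After applying f:
P(X,Z) where Z=f(Y):
- P(X,Z=0) = P(X,Y=1) + P(X,Y=3)
- P(X,Z=1) = P(X,Y=0) + P(X,Y=2)

I(X;Z) = I(X;f(Y)) = 0.0289 nats

Verification: 0.0732 ≥ 0.0289 ✓

Information cannot be created by processing; the function f can only lose information about X.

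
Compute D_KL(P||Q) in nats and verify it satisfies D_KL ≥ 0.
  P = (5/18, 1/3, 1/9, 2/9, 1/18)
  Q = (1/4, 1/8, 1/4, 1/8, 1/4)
0.3104 nats

KL divergence satisfies the Gibbs inequality: D_KL(P||Q) ≥ 0 for all distributions P, Q.

D_KL(P||Q) = Σ p(x) log(p(x)/q(x))
Term by term:
  x=0: 5/18 × log_e[(5/18)/(1/4)] = 0.0293
  x=1: 1/3 × log_e[(1/3)/(1/8)] = 0.3269
  x=2: 1/9 × log_e[(1/9)/(1/4)] = -0.0901
  x=3: 2/9 × log_e[(2/9)/(1/8)] = 0.1279
  x=4: 1/18 × log_e[(1/18)/(1/4)] = -0.0836
D_KL(P||Q) = 0.3104 nats

D_KL(P||Q) = 0.3104 ≥ 0 ✓

This non-negativity is a fundamental property: relative entropy cannot be negative because it measures how different Q is from P.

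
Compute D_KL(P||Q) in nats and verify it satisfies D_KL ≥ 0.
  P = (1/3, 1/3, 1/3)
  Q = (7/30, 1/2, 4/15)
0.0581 nats

KL divergence satisfies the Gibbs inequality: D_KL(P||Q) ≥ 0 for all distributions P, Q.

D_KL(P||Q) = Σ p(x) log(p(x)/q(x))
Term by term:
  x=0: 1/3 × log_e[(1/3)/(7/30)] = 0.1189
  x=1: 1/3 × log_e[(1/3)/(1/2)] = -0.1352
  x=2: 1/3 × log_e[(1/3)/(4/15)] = 0.0744
D_KL(P||Q) = 0.0581 nats

D_KL(P||Q) = 0.0581 ≥ 0 ✓

This non-negativity is a fundamental property: relative entropy cannot be negative because it measures how different Q is from P.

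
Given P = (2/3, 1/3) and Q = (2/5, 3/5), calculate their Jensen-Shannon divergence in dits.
0.0157 dits

Jensen-Shannon divergence is:
JSD(P||Q) = 0.5 × D_KL(P||M) + 0.5 × D_KL(Q||M)
where M = 0.5 × (P + Q) is the mixture distribution.

M = 0.5 × (2/3, 1/3) + 0.5 × (2/5, 3/5) = (8/15, 7/15)

D_KL(P||M) = 0.0159 dits
D_KL(Q||M) = 0.0155 dits

JSD(P||Q) = 0.5 × 0.0159 + 0.5 × 0.0155 = 0.0157 dits

Unlike KL divergence, JSD is symmetric and bounded: 0 ≤ JSD ≤ log(2).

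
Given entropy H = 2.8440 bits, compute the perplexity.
7.1801

Perplexity is 2^H (or exp(H) for natural log).

H = 2.8440 bits
Perplexity = 2^2.8440 = 7.1801

Interpretation: The model's uncertainty is equivalent to choosing uniformly among 7.2 options.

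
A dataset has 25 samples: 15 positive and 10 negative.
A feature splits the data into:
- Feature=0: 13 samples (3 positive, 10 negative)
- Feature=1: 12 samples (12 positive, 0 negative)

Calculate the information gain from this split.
0.5657 bits

Information Gain = H(Y) - H(Y|Feature)

Before split:
P(positive) = 15/25 = 0.6000
H(Y) = 0.9710 bits

After split:
Feature=0: H = 0.7793 bits (weight = 13/25)
Feature=1: H = 0.0000 bits (weight = 12/25)
H(Y|Feature) = (13/25)×0.7793 + (12/25)×0.0000 = 0.4053 bits

Information Gain = 0.9710 - 0.4053 = 0.5657 bits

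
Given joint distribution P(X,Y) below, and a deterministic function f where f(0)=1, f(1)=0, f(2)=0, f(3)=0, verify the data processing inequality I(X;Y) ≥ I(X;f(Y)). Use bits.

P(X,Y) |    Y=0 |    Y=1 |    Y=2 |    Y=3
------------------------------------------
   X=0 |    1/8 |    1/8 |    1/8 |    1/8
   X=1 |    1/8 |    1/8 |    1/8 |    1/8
I(X;Y) = 0.0000, I(X;f(Y)) = 0.0000, inequality holds: 0.0000 ≥ 0.0000

Data Processing Inequality: For any Markov chain X → Y → Z, we have I(X;Y) ≥ I(X;Z).

Here Z = f(Y) is a deterministic function of Y, forming X → Y → Z.

Original I(X;Y) = 0.0000 bits

After applying f:
P(X,Z) where Z=f(Y):
- P(X,Z=0) = P(X,Y=1) + P(X,Y=2) + P(X,Y=3)
- P(X,Z=1) = P(X,Y=0)

I(X;Z) = I(X;f(Y)) = 0.0000 bits

Verification: 0.0000 ≥ 0.0000 ✓

Information cannot be created by processing; the function f can only lose information about X.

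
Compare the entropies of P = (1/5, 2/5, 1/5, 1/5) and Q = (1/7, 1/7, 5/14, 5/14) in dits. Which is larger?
P

Computing entropies in dits:
H(P) = 0.5786
H(Q) = 0.5609

Distribution P has higher entropy.

Intuition: The distribution closer to uniform (more spread out) has higher entropy.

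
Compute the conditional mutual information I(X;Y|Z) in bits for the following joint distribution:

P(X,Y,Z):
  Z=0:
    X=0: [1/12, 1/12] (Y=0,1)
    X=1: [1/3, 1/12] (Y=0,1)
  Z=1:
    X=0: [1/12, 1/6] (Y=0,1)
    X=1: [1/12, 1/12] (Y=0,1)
0.0443 bits

Conditional mutual information: I(X;Y|Z) = H(X|Z) + H(Y|Z) - H(X,Y|Z)

H(Z) = 0.9799
H(X,Z) = 1.8879 → H(X|Z) = 0.9080
H(Y,Z) = 1.8879 → H(Y|Z) = 0.9080
H(X,Y,Z) = 2.7516 → H(X,Y|Z) = 1.7718

I(X;Y|Z) = 0.9080 + 0.9080 - 1.7718 = 0.0443 bits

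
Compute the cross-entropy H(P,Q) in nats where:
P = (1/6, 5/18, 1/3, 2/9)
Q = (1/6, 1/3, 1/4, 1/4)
1.3740 nats

Cross-entropy: H(P,Q) = -Σ p(x) log q(x)

Alternatively: H(P,Q) = H(P) + D_KL(P||Q)
H(P) = 1.3549 nats
D_KL(P||Q) = 0.0191 nats

H(P,Q) = 1.3549 + 0.0191 = 1.3740 nats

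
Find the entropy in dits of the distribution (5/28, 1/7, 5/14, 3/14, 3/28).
0.6613 dits

Shannon entropy is H(X) = -Σ p(x) log p(x).

For P = (5/28, 1/7, 5/14, 3/14, 3/28):
H = -5/28 × log_10(5/28) -1/7 × log_10(1/7) -5/14 × log_10(5/14) -3/14 × log_10(3/14) -3/28 × log_10(3/28)
H = 0.6613 dits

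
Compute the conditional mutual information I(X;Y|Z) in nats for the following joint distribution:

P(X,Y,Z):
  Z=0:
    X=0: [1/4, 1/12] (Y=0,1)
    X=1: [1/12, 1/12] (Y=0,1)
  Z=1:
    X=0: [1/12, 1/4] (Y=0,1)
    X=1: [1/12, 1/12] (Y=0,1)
0.0306 nats

Conditional mutual information: I(X;Y|Z) = H(X|Z) + H(Y|Z) - H(X,Y|Z)

H(Z) = 0.6931
H(X,Z) = 1.3297 → H(X|Z) = 0.6365
H(Y,Z) = 1.3297 → H(Y|Z) = 0.6365
H(X,Y,Z) = 1.9356 → H(X,Y|Z) = 1.2425

I(X;Y|Z) = 0.6365 + 0.6365 - 1.2425 = 0.0306 nats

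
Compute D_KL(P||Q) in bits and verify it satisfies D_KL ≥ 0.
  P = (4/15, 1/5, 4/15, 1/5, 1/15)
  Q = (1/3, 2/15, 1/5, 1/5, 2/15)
0.0752 bits

KL divergence satisfies the Gibbs inequality: D_KL(P||Q) ≥ 0 for all distributions P, Q.

D_KL(P||Q) = Σ p(x) log(p(x)/q(x))
Term by term:
  x=0: 4/15 × log_2[(4/15)/(1/3)] = -0.0858
  x=1: 1/5 × log_2[(1/5)/(2/15)] = 0.1170
  x=2: 4/15 × log_2[(4/15)/(1/5)] = 0.1107
  x=3: 1/5 × log_2[(1/5)/(1/5)] = 0.0000
  x=4: 1/15 × log_2[(1/15)/(2/15)] = -0.0667
D_KL(P||Q) = 0.0752 bits

D_KL(P||Q) = 0.0752 ≥ 0 ✓

This non-negativity is a fundamental property: relative entropy cannot be negative because it measures how different Q is from P.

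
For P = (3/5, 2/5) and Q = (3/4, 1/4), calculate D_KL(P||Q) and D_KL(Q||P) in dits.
D_KL(P||Q) = 0.0235, D_KL(Q||P) = 0.0217

KL divergence is not symmetric: D_KL(P||Q) ≠ D_KL(Q||P) in general.

D_KL(P||Q) = 0.0235 dits
D_KL(Q||P) = 0.0217 dits

No, they are not equal!

This asymmetry is why KL divergence is not a true distance metric.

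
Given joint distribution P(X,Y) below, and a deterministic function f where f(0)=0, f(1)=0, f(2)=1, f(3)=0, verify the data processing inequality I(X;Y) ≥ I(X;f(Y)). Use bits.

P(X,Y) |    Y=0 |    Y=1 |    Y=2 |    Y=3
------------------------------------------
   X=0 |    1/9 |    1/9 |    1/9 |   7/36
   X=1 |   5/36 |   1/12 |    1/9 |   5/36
I(X;Y) = 0.0096, I(X;f(Y)) = 0.0006, inequality holds: 0.0096 ≥ 0.0006

Data Processing Inequality: For any Markov chain X → Y → Z, we have I(X;Y) ≥ I(X;Z).

Here Z = f(Y) is a deterministic function of Y, forming X → Y → Z.

Original I(X;Y) = 0.0096 bits

After applying f:
P(X,Z) where Z=f(Y):
- P(X,Z=0) = P(X,Y=0) + P(X,Y=1) + P(X,Y=3)
- P(X,Z=1) = P(X,Y=2)

I(X;Z) = I(X;f(Y)) = 0.0006 bits

Verification: 0.0096 ≥ 0.0006 ✓

Information cannot be created by processing; the function f can only lose information about X.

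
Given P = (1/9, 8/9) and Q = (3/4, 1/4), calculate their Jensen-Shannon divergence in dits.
0.0990 dits

Jensen-Shannon divergence is:
JSD(P||Q) = 0.5 × D_KL(P||M) + 0.5 × D_KL(Q||M)
where M = 0.5 × (P + Q) is the mixture distribution.

M = 0.5 × (1/9, 8/9) + 0.5 × (3/4, 1/4) = (0.430556, 0.569444)

D_KL(P||M) = 0.1065 dits
D_KL(Q||M) = 0.0914 dits

JSD(P||Q) = 0.5 × 0.1065 + 0.5 × 0.0914 = 0.0990 dits

Unlike KL divergence, JSD is symmetric and bounded: 0 ≤ JSD ≤ log(2).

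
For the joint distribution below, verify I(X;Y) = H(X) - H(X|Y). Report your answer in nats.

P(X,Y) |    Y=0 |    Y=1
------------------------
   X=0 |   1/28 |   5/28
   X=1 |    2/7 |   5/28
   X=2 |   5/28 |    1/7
I(X;Y) = 0.0664 nats

Mutual information has multiple equivalent forms:
- I(X;Y) = H(X) - H(X|Y)
- I(X;Y) = H(Y) - H(Y|X)
- I(X;Y) = H(X) + H(Y) - H(X,Y)

Computing all quantities:
H(X) = 1.0511, H(Y) = 0.6931, H(X,Y) = 1.6778
H(X|Y) = 0.9847, H(Y|X) = 0.6267

Verification:
H(X) - H(X|Y) = 1.0511 - 0.9847 = 0.0664
H(Y) - H(Y|X) = 0.6931 - 0.6267 = 0.0664
H(X) + H(Y) - H(X,Y) = 1.0511 + 0.6931 - 1.6778 = 0.0664

All forms give I(X;Y) = 0.0664 nats. ✓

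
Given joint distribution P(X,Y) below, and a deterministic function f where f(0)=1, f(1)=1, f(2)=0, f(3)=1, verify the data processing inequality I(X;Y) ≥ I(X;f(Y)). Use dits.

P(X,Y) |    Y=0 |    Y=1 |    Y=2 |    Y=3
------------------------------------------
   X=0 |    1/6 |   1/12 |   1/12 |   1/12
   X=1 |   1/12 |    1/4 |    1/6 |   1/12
I(X;Y) = 0.0252, I(X;f(Y)) = 0.0021, inequality holds: 0.0252 ≥ 0.0021

Data Processing Inequality: For any Markov chain X → Y → Z, we have I(X;Y) ≥ I(X;Z).

Here Z = f(Y) is a deterministic function of Y, forming X → Y → Z.

Original I(X;Y) = 0.0252 dits

After applying f:
P(X,Z) where Z=f(Y):
- P(X,Z=0) = P(X,Y=2)
- P(X,Z=1) = P(X,Y=0) + P(X,Y=1) + P(X,Y=3)

I(X;Z) = I(X;f(Y)) = 0.0021 dits

Verification: 0.0252 ≥ 0.0021 ✓

Information cannot be created by processing; the function f can only lose information about X.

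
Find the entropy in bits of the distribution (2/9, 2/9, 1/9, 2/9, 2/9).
2.2810 bits

Shannon entropy is H(X) = -Σ p(x) log p(x).

For P = (2/9, 2/9, 1/9, 2/9, 2/9):
H = -2/9 × log_2(2/9) -2/9 × log_2(2/9) -1/9 × log_2(1/9) -2/9 × log_2(2/9) -2/9 × log_2(2/9)
H = 2.2810 bits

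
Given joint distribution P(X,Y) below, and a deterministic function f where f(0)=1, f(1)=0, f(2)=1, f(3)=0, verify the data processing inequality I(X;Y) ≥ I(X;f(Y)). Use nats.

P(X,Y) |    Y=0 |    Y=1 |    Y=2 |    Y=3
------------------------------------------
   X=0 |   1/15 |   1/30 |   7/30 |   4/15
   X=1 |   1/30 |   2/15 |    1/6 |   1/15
I(X;Y) = 0.0875, I(X;f(Y)) = 0.0000, inequality holds: 0.0875 ≥ 0.0000

Data Processing Inequality: For any Markov chain X → Y → Z, we have I(X;Y) ≥ I(X;Z).

Here Z = f(Y) is a deterministic function of Y, forming X → Y → Z.

Original I(X;Y) = 0.0875 nats

After applying f:
P(X,Z) where Z=f(Y):
- P(X,Z=0) = P(X,Y=1) + P(X,Y=3)
- P(X,Z=1) = P(X,Y=0) + P(X,Y=2)

I(X;Z) = I(X;f(Y)) = 0.0000 nats

Verification: 0.0875 ≥ 0.0000 ✓

Information cannot be created by processing; the function f can only lose information about X.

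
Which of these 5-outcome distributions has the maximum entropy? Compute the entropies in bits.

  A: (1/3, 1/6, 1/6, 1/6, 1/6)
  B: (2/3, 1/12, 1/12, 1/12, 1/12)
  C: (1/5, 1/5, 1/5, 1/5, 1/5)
C

For a discrete distribution over n outcomes, entropy is maximized by the uniform distribution.

Computing entropies:
H(A) = 2.2516 bits
H(B) = 1.5850 bits
H(C) = 2.3219 bits

The uniform distribution (where all probabilities equal 1/5) achieves the maximum entropy of log_2(5) = 2.3219 bits.

Distribution C has the highest entropy.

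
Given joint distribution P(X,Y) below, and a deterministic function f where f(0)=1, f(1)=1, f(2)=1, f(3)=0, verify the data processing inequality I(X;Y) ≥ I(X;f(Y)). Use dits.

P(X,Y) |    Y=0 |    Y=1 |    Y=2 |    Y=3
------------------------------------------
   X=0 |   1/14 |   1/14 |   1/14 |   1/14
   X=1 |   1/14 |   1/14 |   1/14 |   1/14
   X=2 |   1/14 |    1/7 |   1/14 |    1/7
I(X;Y) = 0.0061, I(X;f(Y)) = 0.0018, inequality holds: 0.0061 ≥ 0.0018

Data Processing Inequality: For any Markov chain X → Y → Z, we have I(X;Y) ≥ I(X;Z).

Here Z = f(Y) is a deterministic function of Y, forming X → Y → Z.

Original I(X;Y) = 0.0061 dits

After applying f:
P(X,Z) where Z=f(Y):
- P(X,Z=0) = P(X,Y=3)
- P(X,Z=1) = P(X,Y=0) + P(X,Y=1) + P(X,Y=2)

I(X;Z) = I(X;f(Y)) = 0.0018 dits

Verification: 0.0061 ≥ 0.0018 ✓

Information cannot be created by processing; the function f can only lose information about X.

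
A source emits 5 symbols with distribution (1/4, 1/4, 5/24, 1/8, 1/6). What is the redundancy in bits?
0.0446 bits

Redundancy measures how far a source is from maximum entropy:
R = H_max - H(X)

Maximum entropy for 5 symbols: H_max = log_2(5) = 2.3219 bits
Actual entropy: H(X) = 2.2773 bits
Redundancy: R = 2.3219 - 2.2773 = 0.0446 bits

This redundancy represents potential for compression: the source could be compressed by 0.0446 bits per symbol.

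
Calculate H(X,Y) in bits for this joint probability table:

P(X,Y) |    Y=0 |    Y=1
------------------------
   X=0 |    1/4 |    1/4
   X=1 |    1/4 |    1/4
2.0000 bits

Joint entropy is H(X,Y) = -Σ_{x,y} p(x,y) log p(x,y).

Summing over all non-zero entries:
H(X,Y) = -[1/4·log_2(1/4) + 1/4·log_2(1/4) + 1/4·log_2(1/4) + 1/4·log_2(1/4)]
H(X,Y) = 2.0000 bits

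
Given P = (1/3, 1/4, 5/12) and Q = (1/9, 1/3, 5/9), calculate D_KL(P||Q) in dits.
0.0757 dits

KL divergence: D_KL(P||Q) = Σ p(x) log(p(x)/q(x))

Computing term by term:
  x=0: 1/3 × log_10[(1/3)/(1/9)] = 1/3 × 0.4771 = 0.1590
  x=1: 1/4 × log_10[(1/4)/(1/3)] = 1/4 × -0.1249 = -0.0312
  x=2: 5/12 × log_10[(5/12)/(5/9)] = 5/12 × -0.1249 = -0.0521

D_KL(P||Q) = 0.0757 dits

Note: KL divergence is always non-negative and equals 0 iff P = Q.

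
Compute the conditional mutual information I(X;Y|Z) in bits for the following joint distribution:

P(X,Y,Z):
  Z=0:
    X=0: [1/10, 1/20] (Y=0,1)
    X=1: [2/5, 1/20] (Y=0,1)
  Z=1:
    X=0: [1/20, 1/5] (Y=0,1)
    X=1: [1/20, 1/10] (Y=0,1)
0.0321 bits

Conditional mutual information: I(X;Y|Z) = H(X|Z) + H(Y|Z) - H(X,Y|Z)

H(Z) = 0.9710
H(X,Z) = 1.8395 → H(X|Z) = 0.8685
H(Y,Z) = 1.6855 → H(Y|Z) = 0.7145
H(X,Y,Z) = 2.5219 → H(X,Y|Z) = 1.5510

I(X;Y|Z) = 0.8685 + 0.7145 - 1.5510 = 0.0321 bits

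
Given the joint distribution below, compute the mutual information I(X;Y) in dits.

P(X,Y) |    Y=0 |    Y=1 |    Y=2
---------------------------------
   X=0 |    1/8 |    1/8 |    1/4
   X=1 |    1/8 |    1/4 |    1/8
0.0184 dits

Mutual information: I(X;Y) = H(X) + H(Y) - H(X,Y)

Marginals:
P(X) = (1/2, 1/2), H(X) = 0.3010 dits
P(Y) = (1/4, 3/8, 3/8), H(Y) = 0.4700 dits

Joint entropy: H(X,Y) = 0.7526 dits

I(X;Y) = 0.3010 + 0.4700 - 0.7526 = 0.0184 dits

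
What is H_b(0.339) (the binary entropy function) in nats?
0.6404 nats

The binary entropy function is:
H(p) = -p log(p) - (1-p) log(1-p)

H(0.339) = -0.339 × log_e(0.339) - 0.661 × log_e(0.661)
H(0.339) = 0.6404 nats

Note: Binary entropy is maximized at p=0.5 (H=1 bit) and minimized at p=0 or p=1 (H=0).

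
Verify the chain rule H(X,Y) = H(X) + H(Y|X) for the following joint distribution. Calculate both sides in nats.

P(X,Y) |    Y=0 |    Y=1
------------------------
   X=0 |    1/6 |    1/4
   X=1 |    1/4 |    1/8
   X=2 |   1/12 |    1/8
H(X,Y) = 1.7187, H(X) = 1.0594, H(Y|X) = 0.6593 (all in nats)

Chain rule: H(X,Y) = H(X) + H(Y|X)

Left side — joint entropy directly:
H(X,Y) = -Σ p(x,y) log p(x,y) = 1.7187 nats

Right side — compute H(Y|X) from the conditional distributions:
P(X) = (5/12, 3/8, 5/24), so H(X) = 1.0594 nats
H(Y|X) = Σ_x P(X=x) · H(Y|X=x):
  P(Y|X=0) = (2/5, 3/5), H(Y|X=0) = 0.6730, weight P(X=0) = 5/12
  P(Y|X=1) = (2/3, 1/3), H(Y|X=1) = 0.6365, weight P(X=1) = 3/8
  P(Y|X=2) = (2/5, 3/5), H(Y|X=2) = 0.6730, weight P(X=2) = 5/24
H(Y|X) = 0.6593 nats

H(X) + H(Y|X) = 1.0594 + 0.6593 = 1.7187 nats

Both sides equal 1.7187 nats. ✓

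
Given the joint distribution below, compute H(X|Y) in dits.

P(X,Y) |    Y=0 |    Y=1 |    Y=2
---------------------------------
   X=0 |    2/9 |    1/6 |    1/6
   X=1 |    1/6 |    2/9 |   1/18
0.2849 dits

Using the chain rule: H(X|Y) = H(X,Y) - H(Y)

First, compute H(X,Y) = 0.7491 dits

Marginal P(Y) = (7/18, 7/18, 2/9)
H(Y) = 0.4642 dits

H(X|Y) = H(X,Y) - H(Y) = 0.7491 - 0.4642 = 0.2849 dits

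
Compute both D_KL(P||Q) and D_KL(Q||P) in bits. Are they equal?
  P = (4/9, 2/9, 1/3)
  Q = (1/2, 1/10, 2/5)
D_KL(P||Q) = 0.0928, D_KL(Q||P) = 0.0750

KL divergence is not symmetric: D_KL(P||Q) ≠ D_KL(Q||P) in general.

D_KL(P||Q) = 0.0928 bits
D_KL(Q||P) = 0.0750 bits

No, they are not equal!

This asymmetry is why KL divergence is not a true distance metric.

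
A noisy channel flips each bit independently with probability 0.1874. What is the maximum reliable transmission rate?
0.3040 bits

For a binary symmetric channel (BSC) with error probability p:
Capacity C = 1 - H(p) bits per symbol

where H(p) = -p log₂(p) - (1-p) log₂(1-p) is the binary entropy function.

H(0.1874) = 0.6960 bits
C = 1 - 0.6960 = 0.3040 bits per symbol

This means we can reliably transmit up to 0.3040 bits of information per channel use.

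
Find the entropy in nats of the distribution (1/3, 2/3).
0.6365 nats

Shannon entropy is H(X) = -Σ p(x) log p(x).

For P = (1/3, 2/3):
H = -1/3 × log_e(1/3) -2/3 × log_e(2/3)
H = 0.6365 nats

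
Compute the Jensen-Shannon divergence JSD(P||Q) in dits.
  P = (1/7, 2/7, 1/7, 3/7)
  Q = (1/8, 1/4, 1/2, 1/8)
0.0423 dits

Jensen-Shannon divergence is:
JSD(P||Q) = 0.5 × D_KL(P||M) + 0.5 × D_KL(Q||M)
where M = 0.5 × (P + Q) is the mixture distribution.

M = 0.5 × (1/7, 2/7, 1/7, 3/7) + 0.5 × (1/8, 1/4, 1/2, 1/8) = (0.133929, 0.267857, 9/28, 0.276786)

D_KL(P||M) = 0.0431 dits
D_KL(Q||M) = 0.0416 dits

JSD(P||Q) = 0.5 × 0.0431 + 0.5 × 0.0416 = 0.0423 dits

Unlike KL divergence, JSD is symmetric and bounded: 0 ≤ JSD ≤ log(2).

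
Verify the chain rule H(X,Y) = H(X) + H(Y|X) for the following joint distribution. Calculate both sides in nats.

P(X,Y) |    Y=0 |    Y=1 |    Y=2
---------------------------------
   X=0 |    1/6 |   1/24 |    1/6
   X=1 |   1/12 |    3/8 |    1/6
H(X,Y) = 1.6032, H(X) = 0.6616, H(Y|X) = 0.9416 (all in nats)

Chain rule: H(X,Y) = H(X) + H(Y|X)

Left side — joint entropy directly:
H(X,Y) = -Σ p(x,y) log p(x,y) = 1.6032 nats

Right side — compute H(Y|X) from the conditional distributions:
P(X) = (3/8, 5/8), so H(X) = 0.6616 nats
H(Y|X) = Σ_x P(X=x) · H(Y|X=x):
  P(Y|X=0) = (4/9, 1/9, 4/9), H(Y|X=0) = 0.9650, weight P(X=0) = 3/8
  P(Y|X=1) = (2/15, 3/5, 4/15), H(Y|X=1) = 0.9276, weight P(X=1) = 5/8
H(Y|X) = 0.9416 nats

H(X) + H(Y|X) = 0.6616 + 0.9416 = 1.6032 nats

Both sides equal 1.6032 nats. ✓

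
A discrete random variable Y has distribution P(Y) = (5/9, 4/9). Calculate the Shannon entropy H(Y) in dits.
0.2983 dits

Shannon entropy is H(X) = -Σ p(x) log p(x).

For P = (5/9, 4/9):
H = -5/9 × log_10(5/9) -4/9 × log_10(4/9)
H = 0.2983 dits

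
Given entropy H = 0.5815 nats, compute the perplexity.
1.7887

Perplexity is e^H (or exp(H) for natural log).

H = 0.5815 nats
Perplexity = e^0.5815 = 1.7887

Interpretation: The model's uncertainty is equivalent to choosing uniformly among 1.8 options.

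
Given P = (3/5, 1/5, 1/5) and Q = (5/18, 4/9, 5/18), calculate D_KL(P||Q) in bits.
0.3414 bits

KL divergence: D_KL(P||Q) = Σ p(x) log(p(x)/q(x))

Computing term by term:
  x=0: 3/5 × log_2[(3/5)/(5/18)] = 3/5 × 1.1110 = 0.6666
  x=1: 1/5 × log_2[(1/5)/(4/9)] = 1/5 × -1.1520 = -0.2304
  x=2: 1/5 × log_2[(1/5)/(5/18)] = 1/5 × -0.4739 = -0.0948

D_KL(P||Q) = 0.3414 bits

Note: KL divergence is always non-negative and equals 0 iff P = Q.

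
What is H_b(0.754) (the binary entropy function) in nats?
0.5579 nats

The binary entropy function is:
H(p) = -p log(p) - (1-p) log(1-p)

H(0.754) = -0.754 × log_e(0.754) - 0.246 × log_e(0.246)
H(0.754) = 0.5579 nats

Note: Binary entropy is maximized at p=0.5 (H=1 bit) and minimized at p=0 or p=1 (H=0).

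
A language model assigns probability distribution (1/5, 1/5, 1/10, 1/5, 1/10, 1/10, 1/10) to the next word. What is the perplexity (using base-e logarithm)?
6.5975

Perplexity is e^H (or exp(H) for natural log).

First, H = -Σ p log p = 1.8867 nats
Perplexity = e^1.8867 = 6.5975

Interpretation: The model's uncertainty is equivalent to choosing uniformly among 6.6 options.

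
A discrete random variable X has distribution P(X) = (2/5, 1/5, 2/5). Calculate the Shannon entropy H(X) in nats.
1.0549 nats

Shannon entropy is H(X) = -Σ p(x) log p(x).

For P = (2/5, 1/5, 2/5):
H = -2/5 × log_e(2/5) -1/5 × log_e(1/5) -2/5 × log_e(2/5)
H = 1.0549 nats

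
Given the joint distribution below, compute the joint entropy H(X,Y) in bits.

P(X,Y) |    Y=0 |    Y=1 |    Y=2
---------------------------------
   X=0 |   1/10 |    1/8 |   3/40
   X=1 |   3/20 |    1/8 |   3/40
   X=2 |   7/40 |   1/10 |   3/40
3.1058 bits

Joint entropy is H(X,Y) = -Σ_{x,y} p(x,y) log p(x,y).

Summing over all non-zero entries:
H(X,Y) = -[1/10·log_2(1/10) + 1/8·log_2(1/8) + 3/40·log_2(3/40) + 3/20·log_2(3/20) + 1/8·log_2(1/8) + 3/40·log_2(3/40) + 7/40·log_2(7/40) + 1/10·log_2(1/10) + 3/40·log_2(3/40)]
H(X,Y) = 3.1058 bits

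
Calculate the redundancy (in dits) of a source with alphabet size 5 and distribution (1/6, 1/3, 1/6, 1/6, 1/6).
0.0212 dits

Redundancy measures how far a source is from maximum entropy:
R = H_max - H(X)

Maximum entropy for 5 symbols: H_max = log_10(5) = 0.6990 dits
Actual entropy: H(X) = 0.6778 dits
Redundancy: R = 0.6990 - 0.6778 = 0.0212 dits

This redundancy represents potential for compression: the source could be compressed by 0.0212 dits per symbol.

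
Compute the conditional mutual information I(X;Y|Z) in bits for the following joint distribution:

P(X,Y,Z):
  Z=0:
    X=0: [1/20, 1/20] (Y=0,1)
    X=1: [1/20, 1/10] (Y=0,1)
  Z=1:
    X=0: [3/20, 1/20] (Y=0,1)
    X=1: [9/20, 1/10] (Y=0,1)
0.0080 bits

Conditional mutual information: I(X;Y|Z) = H(X|Z) + H(Y|Z) - H(X,Y|Z)

H(Z) = 0.8113
H(X,Z) = 1.6815 → H(X|Z) = 0.8702
H(Y,Z) = 1.5955 → H(Y|Z) = 0.7842
H(X,Y,Z) = 2.4577 → H(X,Y|Z) = 1.6464

I(X;Y|Z) = 0.8702 + 0.7842 - 1.6464 = 0.0080 bits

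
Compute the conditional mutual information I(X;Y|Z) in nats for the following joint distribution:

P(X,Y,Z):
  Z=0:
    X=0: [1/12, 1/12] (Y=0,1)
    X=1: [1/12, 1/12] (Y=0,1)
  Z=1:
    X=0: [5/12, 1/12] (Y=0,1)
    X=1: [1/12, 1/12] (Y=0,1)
0.0341 nats

Conditional mutual information: I(X;Y|Z) = H(X|Z) + H(Y|Z) - H(X,Y|Z)

H(Z) = 0.6365
H(X,Z) = 1.2425 → H(X|Z) = 0.6059
H(Y,Z) = 1.2425 → H(Y|Z) = 0.6059
H(X,Y,Z) = 1.8143 → H(X,Y|Z) = 1.1778

I(X;Y|Z) = 0.6059 + 0.6059 - 1.1778 = 0.0341 nats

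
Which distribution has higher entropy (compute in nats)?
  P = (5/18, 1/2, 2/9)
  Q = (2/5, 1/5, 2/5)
Q

Computing entropies in nats:
H(P) = 1.0366
H(Q) = 1.0549

Distribution Q has higher entropy.

Intuition: The distribution closer to uniform (more spread out) has higher entropy.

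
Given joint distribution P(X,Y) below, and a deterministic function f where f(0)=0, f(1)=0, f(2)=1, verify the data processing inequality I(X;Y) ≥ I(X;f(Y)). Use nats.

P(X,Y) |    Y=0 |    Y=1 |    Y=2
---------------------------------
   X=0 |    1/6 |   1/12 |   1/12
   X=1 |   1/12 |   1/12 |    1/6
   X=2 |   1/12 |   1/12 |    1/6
I(X;Y) = 0.0378, I(X;f(Y)) = 0.0297, inequality holds: 0.0378 ≥ 0.0297

Data Processing Inequality: For any Markov chain X → Y → Z, we have I(X;Y) ≥ I(X;Z).

Here Z = f(Y) is a deterministic function of Y, forming X → Y → Z.

Original I(X;Y) = 0.0378 nats

After applying f:
P(X,Z) where Z=f(Y):
- P(X,Z=0) = P(X,Y=0) + P(X,Y=1)
- P(X,Z=1) = P(X,Y=2)

I(X;Z) = I(X;f(Y)) = 0.0297 nats

Verification: 0.0378 ≥ 0.0297 ✓

Information cannot be created by processing; the function f can only lose information about X.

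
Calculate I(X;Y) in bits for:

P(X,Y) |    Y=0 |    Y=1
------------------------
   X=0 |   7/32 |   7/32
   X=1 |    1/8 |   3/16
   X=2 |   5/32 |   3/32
0.0205 bits

Mutual information: I(X;Y) = H(X) + H(Y) - H(X,Y)

Marginals:
P(X) = (7/16, 5/16, 1/4), H(X) = 1.5462 bits
P(Y) = (1/2, 1/2), H(Y) = 1.0000 bits

Joint entropy: H(X,Y) = 2.5257 bits

I(X;Y) = 1.5462 + 1.0000 - 2.5257 = 0.0205 bits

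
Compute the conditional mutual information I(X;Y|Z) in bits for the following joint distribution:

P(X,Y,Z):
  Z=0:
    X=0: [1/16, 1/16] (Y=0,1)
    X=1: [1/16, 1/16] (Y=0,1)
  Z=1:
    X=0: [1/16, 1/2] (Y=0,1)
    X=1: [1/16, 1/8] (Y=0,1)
0.0323 bits

Conditional mutual information: I(X;Y|Z) = H(X|Z) + H(Y|Z) - H(X,Y|Z)

H(Z) = 0.8113
H(X,Z) = 1.6697 → H(X|Z) = 0.8585
H(Y,Z) = 1.5488 → H(Y|Z) = 0.7375
H(X,Y,Z) = 2.3750 → H(X,Y|Z) = 1.5637

I(X;Y|Z) = 0.8585 + 0.7375 - 1.5637 = 0.0323 bits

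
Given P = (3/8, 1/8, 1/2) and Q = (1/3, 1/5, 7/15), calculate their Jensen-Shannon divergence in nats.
0.0053 nats

Jensen-Shannon divergence is:
JSD(P||Q) = 0.5 × D_KL(P||M) + 0.5 × D_KL(Q||M)
where M = 0.5 × (P + Q) is the mixture distribution.

M = 0.5 × (3/8, 1/8, 1/2) + 0.5 × (1/3, 1/5, 7/15) = (0.354167, 0.1625, 0.483333)

D_KL(P||M) = 0.0056 nats
D_KL(Q||M) = 0.0049 nats

JSD(P||Q) = 0.5 × 0.0056 + 0.5 × 0.0049 = 0.0053 nats

Unlike KL divergence, JSD is symmetric and bounded: 0 ≤ JSD ≤ log(2).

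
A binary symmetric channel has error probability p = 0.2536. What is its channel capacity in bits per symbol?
0.1831 bits

For a binary symmetric channel (BSC) with error probability p:
Capacity C = 1 - H(p) bits per symbol

where H(p) = -p log₂(p) - (1-p) log₂(1-p) is the binary entropy function.

H(0.2536) = 0.8169 bits
C = 1 - 0.8169 = 0.1831 bits per symbol

This means we can reliably transmit up to 0.1831 bits of information per channel use.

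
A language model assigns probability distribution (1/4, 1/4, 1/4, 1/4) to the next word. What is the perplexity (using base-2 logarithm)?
4.0000

Perplexity is 2^H (or exp(H) for natural log).

First, H = -Σ p log p = 2.0000 bits
Perplexity = 2^2.0000 = 4.0000

Interpretation: The model's uncertainty is equivalent to choosing uniformly among 4.0 options.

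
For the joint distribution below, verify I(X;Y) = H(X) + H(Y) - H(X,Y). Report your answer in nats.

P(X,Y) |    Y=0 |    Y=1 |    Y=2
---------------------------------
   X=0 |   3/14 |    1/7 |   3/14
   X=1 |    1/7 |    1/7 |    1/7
I(X;Y) = 0.0041 nats

Mutual information has multiple equivalent forms:
- I(X;Y) = H(X) - H(X|Y)
- I(X;Y) = H(Y) - H(Y|X)
- I(X;Y) = H(X) + H(Y) - H(X,Y)

Computing all quantities:
H(X) = 0.6829, H(Y) = 1.0934, H(X,Y) = 1.7721
H(X|Y) = 0.6788, H(Y|X) = 1.0892

Verification:
H(X) - H(X|Y) = 0.6829 - 0.6788 = 0.0041
H(Y) - H(Y|X) = 1.0934 - 1.0892 = 0.0041
H(X) + H(Y) - H(X,Y) = 0.6829 + 1.0934 - 1.7721 = 0.0041

All forms give I(X;Y) = 0.0041 nats. ✓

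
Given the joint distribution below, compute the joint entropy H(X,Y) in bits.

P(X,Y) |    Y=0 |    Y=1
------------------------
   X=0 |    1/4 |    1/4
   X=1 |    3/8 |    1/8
1.9056 bits

Joint entropy is H(X,Y) = -Σ_{x,y} p(x,y) log p(x,y).

Summing over all non-zero entries:
H(X,Y) = -[1/4·log_2(1/4) + 1/4·log_2(1/4) + 3/8·log_2(3/8) + 1/8·log_2(1/8)]
H(X,Y) = 1.9056 bits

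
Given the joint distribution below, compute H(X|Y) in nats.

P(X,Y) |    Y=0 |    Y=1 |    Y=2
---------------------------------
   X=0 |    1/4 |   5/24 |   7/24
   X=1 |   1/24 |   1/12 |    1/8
0.5486 nats

Using the chain rule: H(X|Y) = H(X,Y) - H(Y)

First, compute H(X,Y) = 1.6322 nats

Marginal P(Y) = (7/24, 7/24, 5/12)
H(Y) = 1.0835 nats

H(X|Y) = H(X,Y) - H(Y) = 1.6322 - 1.0835 = 0.5486 nats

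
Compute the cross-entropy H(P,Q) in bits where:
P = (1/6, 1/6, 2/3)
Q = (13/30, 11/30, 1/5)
1.9903 bits

Cross-entropy: H(P,Q) = -Σ p(x) log q(x)

Alternatively: H(P,Q) = H(P) + D_KL(P||Q)
H(P) = 1.2516 bits
D_KL(P||Q) = 0.7386 bits

H(P,Q) = 1.2516 + 0.7386 = 1.9903 bits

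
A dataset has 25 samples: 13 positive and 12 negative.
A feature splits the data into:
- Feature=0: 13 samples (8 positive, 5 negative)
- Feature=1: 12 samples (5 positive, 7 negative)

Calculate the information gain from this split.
0.0287 bits

Information Gain = H(Y) - H(Y|Feature)

Before split:
P(positive) = 13/25 = 0.5200
H(Y) = 0.9988 bits

After split:
Feature=0: H = 0.9612 bits (weight = 13/25)
Feature=1: H = 0.9799 bits (weight = 12/25)
H(Y|Feature) = (13/25)×0.9612 + (12/25)×0.9799 = 0.9702 bits

Information Gain = 0.9988 - 0.9702 = 0.0287 bits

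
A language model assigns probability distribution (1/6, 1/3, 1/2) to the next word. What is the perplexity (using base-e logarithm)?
2.7495

Perplexity is e^H (or exp(H) for natural log).

First, H = -Σ p log p = 1.0114 nats
Perplexity = e^1.0114 = 2.7495

Interpretation: The model's uncertainty is equivalent to choosing uniformly among 2.7 options.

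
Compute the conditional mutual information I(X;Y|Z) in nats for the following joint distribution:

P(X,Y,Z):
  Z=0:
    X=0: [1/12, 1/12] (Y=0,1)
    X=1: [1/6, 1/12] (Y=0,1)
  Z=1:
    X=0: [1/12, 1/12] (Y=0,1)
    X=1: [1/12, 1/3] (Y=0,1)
0.0307 nats

Conditional mutual information: I(X;Y|Z) = H(X|Z) + H(Y|Z) - H(X,Y|Z)

H(Z) = 0.6792
H(X,Z) = 1.3086 → H(X|Z) = 0.6294
H(Y,Z) = 1.3086 → H(Y|Z) = 0.6294
H(X,Y,Z) = 1.9073 → H(X,Y|Z) = 1.2281

I(X;Y|Z) = 0.6294 + 0.6294 - 1.2281 = 0.0307 nats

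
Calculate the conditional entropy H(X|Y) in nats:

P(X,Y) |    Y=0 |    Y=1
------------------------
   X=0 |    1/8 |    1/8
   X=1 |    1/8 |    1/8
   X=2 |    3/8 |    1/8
1.0059 nats

Using the chain rule: H(X|Y) = H(X,Y) - H(Y)

First, compute H(X,Y) = 1.6675 nats

Marginal P(Y) = (5/8, 3/8)
H(Y) = 0.6616 nats

H(X|Y) = H(X,Y) - H(Y) = 1.6675 - 0.6616 = 1.0059 nats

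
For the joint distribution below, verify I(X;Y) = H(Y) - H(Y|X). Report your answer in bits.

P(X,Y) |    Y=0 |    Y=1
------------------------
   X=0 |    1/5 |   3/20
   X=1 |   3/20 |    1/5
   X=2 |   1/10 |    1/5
I(X;Y) = 0.0276 bits

Mutual information has multiple equivalent forms:
- I(X;Y) = H(X) - H(X|Y)
- I(X;Y) = H(Y) - H(Y|X)
- I(X;Y) = H(X) + H(Y) - H(X,Y)

Computing all quantities:
H(X) = 1.5813, H(Y) = 0.9928, H(X,Y) = 2.5464
H(X|Y) = 1.5537, H(Y|X) = 0.9651

Verification:
H(X) - H(X|Y) = 1.5813 - 1.5537 = 0.0276
H(Y) - H(Y|X) = 0.9928 - 0.9651 = 0.0276
H(X) + H(Y) - H(X,Y) = 1.5813 + 0.9928 - 2.5464 = 0.0276

All forms give I(X;Y) = 0.0276 bits. ✓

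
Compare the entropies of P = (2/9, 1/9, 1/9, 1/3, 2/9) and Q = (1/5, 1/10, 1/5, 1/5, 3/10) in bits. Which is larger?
Q

Computing entropies in bits:
H(P) = 2.1972
H(Q) = 2.2464

Distribution Q has higher entropy.

Intuition: The distribution closer to uniform (more spread out) has higher entropy.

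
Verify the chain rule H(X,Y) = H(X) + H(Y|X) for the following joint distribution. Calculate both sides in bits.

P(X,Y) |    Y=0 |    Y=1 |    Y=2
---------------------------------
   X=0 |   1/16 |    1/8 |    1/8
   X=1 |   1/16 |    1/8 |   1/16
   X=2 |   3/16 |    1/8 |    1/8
H(X,Y) = 3.0778, H(X) = 1.5462, H(Y|X) = 1.5316 (all in bits)

Chain rule: H(X,Y) = H(X) + H(Y|X)

Left side — joint entropy directly:
H(X,Y) = -Σ p(x,y) log p(x,y) = 3.0778 bits

Right side — compute H(Y|X) from the conditional distributions:
P(X) = (5/16, 1/4, 7/16), so H(X) = 1.5462 bits
H(Y|X) = Σ_x P(X=x) · H(Y|X=x):
  P(Y|X=0) = (1/5, 2/5, 2/5), H(Y|X=0) = 1.5219, weight P(X=0) = 5/16
  P(Y|X=1) = (1/4, 1/2, 1/4), H(Y|X=1) = 1.5000, weight P(X=1) = 1/4
  P(Y|X=2) = (3/7, 2/7, 2/7), H(Y|X=2) = 1.5567, weight P(X=2) = 7/16
H(Y|X) = 1.5316 bits

H(X) + H(Y|X) = 1.5462 + 1.5316 = 3.0778 bits

Both sides equal 3.0778 bits. ✓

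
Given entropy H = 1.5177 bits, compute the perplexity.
2.8633

Perplexity is 2^H (or exp(H) for natural log).

H = 1.5177 bits
Perplexity = 2^1.5177 = 2.8633

Interpretation: The model's uncertainty is equivalent to choosing uniformly among 2.9 options.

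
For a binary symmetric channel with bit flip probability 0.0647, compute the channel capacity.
0.6542 bits

For a binary symmetric channel (BSC) with error probability p:
Capacity C = 1 - H(p) bits per symbol

where H(p) = -p log₂(p) - (1-p) log₂(1-p) is the binary entropy function.

H(0.0647) = 0.3458 bits
C = 1 - 0.3458 = 0.6542 bits per symbol

This means we can reliably transmit up to 0.6542 bits of information per channel use.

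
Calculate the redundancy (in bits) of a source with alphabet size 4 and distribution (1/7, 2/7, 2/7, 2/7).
0.0498 bits

Redundancy measures how far a source is from maximum entropy:
R = H_max - H(X)

Maximum entropy for 4 symbols: H_max = log_2(4) = 2.0000 bits
Actual entropy: H(X) = 1.9502 bits
Redundancy: R = 2.0000 - 1.9502 = 0.0498 bits

This redundancy represents potential for compression: the source could be compressed by 0.0498 bits per symbol.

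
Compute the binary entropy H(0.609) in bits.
0.9654 bits

The binary entropy function is:
H(p) = -p log(p) - (1-p) log(1-p)

H(0.609) = -0.609 × log_2(0.609) - 0.391 × log_2(0.391)
H(0.609) = 0.9654 bits

Note: Binary entropy is maximized at p=0.5 (H=1 bit) and minimized at p=0 or p=1 (H=0).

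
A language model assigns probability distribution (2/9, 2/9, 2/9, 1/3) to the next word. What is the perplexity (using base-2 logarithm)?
3.9311

Perplexity is 2^H (or exp(H) for natural log).

First, H = -Σ p log p = 1.9749 bits
Perplexity = 2^1.9749 = 3.9311

Interpretation: The model's uncertainty is equivalent to choosing uniformly among 3.9 options.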